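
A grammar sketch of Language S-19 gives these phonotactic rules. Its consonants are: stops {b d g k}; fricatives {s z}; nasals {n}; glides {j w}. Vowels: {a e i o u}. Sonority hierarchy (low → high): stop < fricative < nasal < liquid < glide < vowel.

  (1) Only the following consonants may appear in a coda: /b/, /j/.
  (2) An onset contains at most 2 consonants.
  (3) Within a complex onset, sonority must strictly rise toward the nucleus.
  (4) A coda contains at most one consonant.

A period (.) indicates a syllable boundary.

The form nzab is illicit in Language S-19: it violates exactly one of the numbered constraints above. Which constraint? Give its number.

nzab: syllable 1 onset /nz/: /n/ (nasal, 3) → /z/ (fricative, 2) does not rise.
This is a violation of constraint 3: "Within a complex onset, sonority must strictly rise toward the nucleus."
The remaining constraints (1, 2, 4) are satisfied.

3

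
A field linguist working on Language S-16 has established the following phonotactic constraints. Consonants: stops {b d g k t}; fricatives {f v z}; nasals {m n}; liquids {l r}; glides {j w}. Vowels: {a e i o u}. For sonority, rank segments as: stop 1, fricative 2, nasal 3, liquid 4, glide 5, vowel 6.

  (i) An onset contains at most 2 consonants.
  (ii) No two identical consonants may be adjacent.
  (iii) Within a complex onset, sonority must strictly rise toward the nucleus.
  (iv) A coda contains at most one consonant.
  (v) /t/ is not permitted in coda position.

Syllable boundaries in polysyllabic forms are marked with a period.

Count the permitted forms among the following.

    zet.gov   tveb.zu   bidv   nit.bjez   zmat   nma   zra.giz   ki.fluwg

zet.gov — violates constraint (v): syllable 1 coda contains /t/ → not permitted
tveb.zu — σ1 onset /tv/ (1→2 rises), coda /b/ ok; σ2 onset /z/, coda /∅/ ok → permitted
bidv — violates constraint (iv): syllable 1 coda /dv/ has 2 consonants (> 1) → not permitted
nit.bjez — violates constraint (v): syllable 1 coda contains /t/ → not permitted
zmat — violates constraint (v): syllable 1 coda contains /t/ → not permitted
nma — violates constraint (iii): syllable 1 onset /nm/: /n/ (nasal, 3) → /m/ (nasal, 3) does not rise → not permitted
zra.giz — σ1 onset /zr/ (2→4 rises), coda /∅/ ok; σ2 onset /g/, coda /z/ ok → permitted
ki.fluwg — violates constraint (iv): syllable 2 coda /wg/ has 2 consonants (> 1) → not permitted
Permitted: tveb.zu, zra.giz → 2.

2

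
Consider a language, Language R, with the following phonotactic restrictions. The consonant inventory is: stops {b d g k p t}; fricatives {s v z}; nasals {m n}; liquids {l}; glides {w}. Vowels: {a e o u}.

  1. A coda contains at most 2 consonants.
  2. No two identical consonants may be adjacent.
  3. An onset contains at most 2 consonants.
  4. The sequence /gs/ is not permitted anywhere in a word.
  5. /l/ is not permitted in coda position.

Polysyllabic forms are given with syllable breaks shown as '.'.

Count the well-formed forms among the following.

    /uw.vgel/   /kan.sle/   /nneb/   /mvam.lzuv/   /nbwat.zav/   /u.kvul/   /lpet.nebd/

3

/uw.vgel/ — violates constraint 5: syllable 2 coda contains /l/ → ill-formed
/kan.sle/ — σ1 onset /k/, coda /n/ ok; σ2 onset /sl/ (2C), coda /∅/ ok → well-formed
/nneb/ — violates constraint 2: adjacent identical consonants /nn/ → ill-formed
/mvam.lzuv/ — σ1 onset /mv/ (2C), coda /m/ ok; σ2 onset /lz/ (2C), coda /v/ ok → well-formed
/nbwat.zav/ — violates constraint 3: syllable 1 onset /nbw/ has 3 consonants (> 2) → ill-formed
/u.kvul/ — violates constraint 5: syllable 2 coda contains /l/ → ill-formed
/lpet.nebd/ — σ1 onset /lp/ (2C), coda /t/ ok; σ2 onset /n/, coda /bd/ (2C) ok → well-formed
Well-formed: /kan.sle/, /mvam.lzuv/, /lpet.nebd/ → 3.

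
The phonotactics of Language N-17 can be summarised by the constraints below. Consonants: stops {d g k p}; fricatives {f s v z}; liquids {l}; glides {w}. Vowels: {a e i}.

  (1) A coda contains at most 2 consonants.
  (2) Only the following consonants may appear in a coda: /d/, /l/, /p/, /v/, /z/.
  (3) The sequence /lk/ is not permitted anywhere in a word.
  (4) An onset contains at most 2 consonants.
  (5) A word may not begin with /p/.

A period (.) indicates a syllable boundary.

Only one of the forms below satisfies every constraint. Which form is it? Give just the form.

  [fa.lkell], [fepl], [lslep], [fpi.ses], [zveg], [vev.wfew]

[fepl]

[fa.lkell] — violates constraint 3: contains banned sequence /lk/ → phonotactically illegal
[fepl] — σ1 onset /f/, coda /pl/ (2C) ok → phonotactically legal
[lslep] — violates constraint 4: syllable 1 onset /lsl/ has 3 consonants (> 2) → phonotactically illegal
[fpi.ses] — violates constraint 2: syllable 2 coda contains /s/, which is not a licensed coda consonant → phonotactically illegal
[zveg] — violates constraint 2: syllable 1 coda contains /g/, which is not a licensed coda consonant → phonotactically illegal
[vev.wfew] — violates constraint 2: syllable 2 coda contains /w/, which is not a licensed coda consonant → phonotactically illegal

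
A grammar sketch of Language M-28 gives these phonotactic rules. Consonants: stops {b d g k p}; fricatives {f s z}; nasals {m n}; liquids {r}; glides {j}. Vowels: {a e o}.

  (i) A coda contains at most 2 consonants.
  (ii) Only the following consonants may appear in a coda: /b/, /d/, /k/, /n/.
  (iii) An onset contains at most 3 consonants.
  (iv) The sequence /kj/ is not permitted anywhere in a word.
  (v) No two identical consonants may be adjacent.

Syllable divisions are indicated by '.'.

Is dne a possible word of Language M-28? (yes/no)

yes

dne — σ1 onset /dn/ (2C), coda /∅/ ok → phonotactically legal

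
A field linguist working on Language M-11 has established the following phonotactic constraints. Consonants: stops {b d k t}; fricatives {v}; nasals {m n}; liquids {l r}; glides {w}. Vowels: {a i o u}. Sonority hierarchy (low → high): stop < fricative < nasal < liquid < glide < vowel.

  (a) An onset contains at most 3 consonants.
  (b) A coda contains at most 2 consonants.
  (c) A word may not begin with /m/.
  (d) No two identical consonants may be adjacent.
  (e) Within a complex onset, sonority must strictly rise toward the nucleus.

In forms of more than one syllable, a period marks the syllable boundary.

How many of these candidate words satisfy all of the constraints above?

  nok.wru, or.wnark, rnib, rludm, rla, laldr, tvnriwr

0

nok.wru — violates constraint (e): syllable 2 onset /wr/: /w/ (glide, 5) → /r/ (liquid, 4) does not rise → ill-formed
or.wnark — violates constraint (e): syllable 2 onset /wn/: /w/ (glide, 5) → /n/ (nasal, 3) does not rise → ill-formed
rnib — violates constraint (e): syllable 1 onset /rn/: /r/ (liquid, 4) → /n/ (nasal, 3) does not rise → ill-formed
rludm — violates constraint (e): syllable 1 onset /rl/: /r/ (liquid, 4) → /l/ (liquid, 4) does not rise → ill-formed
rla — violates constraint (e): syllable 1 onset /rl/: /r/ (liquid, 4) → /l/ (liquid, 4) does not rise → ill-formed
laldr — violates constraint (b): syllable 1 coda /ldr/ has 3 consonants (> 2) → ill-formed
tvnriwr — violates constraint (a): syllable 1 onset /tvnr/ has 4 consonants (> 3) → ill-formed
No form is well-formed → 0.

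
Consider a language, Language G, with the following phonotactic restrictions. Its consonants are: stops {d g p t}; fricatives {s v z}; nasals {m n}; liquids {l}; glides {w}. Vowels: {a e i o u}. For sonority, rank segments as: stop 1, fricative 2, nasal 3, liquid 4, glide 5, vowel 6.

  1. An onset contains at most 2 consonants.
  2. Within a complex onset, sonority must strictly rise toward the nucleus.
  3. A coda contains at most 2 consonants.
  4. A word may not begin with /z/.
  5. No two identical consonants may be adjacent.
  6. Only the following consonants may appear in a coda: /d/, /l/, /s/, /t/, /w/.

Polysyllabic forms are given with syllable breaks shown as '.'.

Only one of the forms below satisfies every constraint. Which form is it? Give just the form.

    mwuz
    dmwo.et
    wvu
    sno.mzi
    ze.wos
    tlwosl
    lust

lust

mwuz — violates constraint 6: syllable 1 coda contains /z/, which is not a licensed coda consonant → phonotactically illegal
dmwo.et — violates constraint 1: syllable 1 onset /dmw/ has 3 consonants (> 2) → phonotactically illegal
wvu — violates constraint 2: syllable 1 onset /wv/: /w/ (glide, 5) → /v/ (fricative, 2) does not rise → phonotactically illegal
sno.mzi — violates constraint 2: syllable 2 onset /mz/: /m/ (nasal, 3) → /z/ (fricative, 2) does not rise → phonotactically illegal
ze.wos — violates constraint 4: word begins with /z/ → phonotactically illegal
tlwosl — violates constraint 1: syllable 1 onset /tlw/ has 3 consonants (> 2) → phonotactically illegal
lust — σ1 onset /l/, coda /st/ (2C) ok → phonotactically legal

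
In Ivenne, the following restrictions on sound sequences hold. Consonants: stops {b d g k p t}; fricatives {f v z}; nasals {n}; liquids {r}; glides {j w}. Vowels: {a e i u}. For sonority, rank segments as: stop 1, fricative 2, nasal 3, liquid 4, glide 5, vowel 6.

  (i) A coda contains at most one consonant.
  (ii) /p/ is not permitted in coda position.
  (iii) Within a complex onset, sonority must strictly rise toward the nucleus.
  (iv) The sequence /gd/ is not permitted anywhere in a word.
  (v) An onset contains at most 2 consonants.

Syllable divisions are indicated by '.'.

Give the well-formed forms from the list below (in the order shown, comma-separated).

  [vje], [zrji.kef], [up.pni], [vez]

[vje] — σ1 onset /vj/ (2→5 rises), coda /∅/ ok → well-formed
[zrji.kef] — violates constraint (v): syllable 1 onset /zrj/ has 3 consonants (> 2) → ill-formed
[up.pni] — violates constraint (ii): syllable 1 coda contains /p/ → ill-formed
[vez] — σ1 onset /v/, coda /z/ ok → well-formed

[vje], [vez]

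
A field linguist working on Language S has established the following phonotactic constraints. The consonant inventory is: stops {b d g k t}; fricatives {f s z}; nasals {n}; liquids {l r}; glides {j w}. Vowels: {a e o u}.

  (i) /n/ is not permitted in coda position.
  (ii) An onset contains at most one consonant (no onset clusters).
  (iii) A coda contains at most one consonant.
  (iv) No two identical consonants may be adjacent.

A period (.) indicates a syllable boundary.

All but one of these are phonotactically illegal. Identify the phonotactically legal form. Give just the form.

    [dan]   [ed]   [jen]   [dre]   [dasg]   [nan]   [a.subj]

[dan] — violates constraint (i): syllable 1 coda contains /n/ → phonotactically illegal
[ed] — σ1 onset /∅/, coda /d/ ok → phonotactically legal
[jen] — violates constraint (i): syllable 1 coda contains /n/ → phonotactically illegal
[dre] — violates constraint (ii): syllable 1 onset /dr/ has 2 consonants (> 1) → phonotactically illegal
[dasg] — violates constraint (iii): syllable 1 coda /sg/ has 2 consonants (> 1) → phonotactically illegal
[nan] — violates constraint (i): syllable 1 coda contains /n/ → phonotactically illegal
[a.subj] — violates constraint (iii): syllable 2 coda /bj/ has 2 consonants (> 1) → phonotactically illegal

[ed]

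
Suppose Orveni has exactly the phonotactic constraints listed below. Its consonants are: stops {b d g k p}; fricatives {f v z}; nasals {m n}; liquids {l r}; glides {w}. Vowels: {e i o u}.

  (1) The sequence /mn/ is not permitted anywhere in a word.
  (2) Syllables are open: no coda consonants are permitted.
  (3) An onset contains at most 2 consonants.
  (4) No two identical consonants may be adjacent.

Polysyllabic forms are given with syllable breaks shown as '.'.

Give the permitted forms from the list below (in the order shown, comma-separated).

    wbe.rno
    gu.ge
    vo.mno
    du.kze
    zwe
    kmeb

wbe.rno — σ1 onset /wb/ (2C), coda /∅/ ok; σ2 onset /rn/ (2C), coda /∅/ ok → permitted
gu.ge — σ1 onset /g/, coda /∅/ ok; σ2 onset /g/, coda /∅/ ok → permitted
vo.mno — violates constraint 1: contains banned sequence /mn/ → not permitted
du.kze — σ1 onset /d/, coda /∅/ ok; σ2 onset /kz/ (2C), coda /∅/ ok → permitted
zwe — σ1 onset /zw/ (2C), coda /∅/ ok → permitted
kmeb — violates constraint 2: syllable 1 coda /b/ has 1 consonant (> 0) → not permitted

wbe.rno, gu.ge, du.kze, zwe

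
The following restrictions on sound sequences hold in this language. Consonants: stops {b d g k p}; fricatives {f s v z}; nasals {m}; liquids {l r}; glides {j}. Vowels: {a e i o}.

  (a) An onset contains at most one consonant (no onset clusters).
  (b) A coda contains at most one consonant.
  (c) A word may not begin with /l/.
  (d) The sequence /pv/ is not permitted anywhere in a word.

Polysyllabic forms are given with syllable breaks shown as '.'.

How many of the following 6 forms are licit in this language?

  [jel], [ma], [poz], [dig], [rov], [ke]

6

[jel] — σ1 onset /j/, coda /l/ ok → licit
[ma] — σ1 onset /m/, coda /∅/ ok → licit
[poz] — σ1 onset /p/, coda /z/ ok → licit
[dig] — σ1 onset /d/, coda /g/ ok → licit
[rov] — σ1 onset /r/, coda /v/ ok → licit
[ke] — σ1 onset /k/, coda /∅/ ok → licit
Licit: [jel], [ma], [poz], [dig], [rov], [ke] → 6.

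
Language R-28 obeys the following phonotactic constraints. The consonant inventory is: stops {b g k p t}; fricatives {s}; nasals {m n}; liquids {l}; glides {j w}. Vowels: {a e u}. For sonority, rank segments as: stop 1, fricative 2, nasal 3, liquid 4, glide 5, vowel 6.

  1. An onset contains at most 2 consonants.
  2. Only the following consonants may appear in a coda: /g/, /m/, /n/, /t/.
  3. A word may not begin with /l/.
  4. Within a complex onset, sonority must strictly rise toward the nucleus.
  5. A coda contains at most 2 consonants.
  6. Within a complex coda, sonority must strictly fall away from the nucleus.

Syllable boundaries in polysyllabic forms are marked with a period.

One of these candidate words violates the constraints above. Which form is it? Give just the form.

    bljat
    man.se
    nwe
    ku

bljat — violates constraint 1: syllable 1 onset /blj/ has 3 consonants (> 2) → phonotactically illegal
man.se — σ1 onset /m/, coda /n/ ok; σ2 onset /s/, coda /∅/ ok → phonotactically legal
nwe — σ1 onset /nw/ (3→5 rises), coda /∅/ ok → phonotactically legal
ku — σ1 onset /k/, coda /∅/ ok → phonotactically legal

bljat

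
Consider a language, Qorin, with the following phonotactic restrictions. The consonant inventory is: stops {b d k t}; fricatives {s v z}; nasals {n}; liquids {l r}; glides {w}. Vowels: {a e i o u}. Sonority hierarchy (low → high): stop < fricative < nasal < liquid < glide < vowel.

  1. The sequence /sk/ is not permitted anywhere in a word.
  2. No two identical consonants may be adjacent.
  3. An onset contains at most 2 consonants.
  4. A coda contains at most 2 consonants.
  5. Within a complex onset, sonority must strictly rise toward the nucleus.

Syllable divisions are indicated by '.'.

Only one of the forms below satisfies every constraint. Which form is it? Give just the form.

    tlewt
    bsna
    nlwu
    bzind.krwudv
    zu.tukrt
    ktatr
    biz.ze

tlewt — σ1 onset /tl/ (1→4 rises), coda /wt/ (2C) ok → licit
bsna — violates constraint 3: syllable 1 onset /bsn/ has 3 consonants (> 2) → illicit
nlwu — violates constraint 3: syllable 1 onset /nlw/ has 3 consonants (> 2) → illicit
bzind.krwudv — violates constraint 3: syllable 2 onset /krw/ has 3 consonants (> 2) → illicit
zu.tukrt — violates constraint 4: syllable 2 coda /krt/ has 3 consonants (> 2) → illicit
ktatr — violates constraint 5: syllable 1 onset /kt/: /k/ (stop, 1) → /t/ (stop, 1) does not rise → illicit
biz.ze — violates constraint 2: adjacent identical consonants /zz/ → illicit

tlewt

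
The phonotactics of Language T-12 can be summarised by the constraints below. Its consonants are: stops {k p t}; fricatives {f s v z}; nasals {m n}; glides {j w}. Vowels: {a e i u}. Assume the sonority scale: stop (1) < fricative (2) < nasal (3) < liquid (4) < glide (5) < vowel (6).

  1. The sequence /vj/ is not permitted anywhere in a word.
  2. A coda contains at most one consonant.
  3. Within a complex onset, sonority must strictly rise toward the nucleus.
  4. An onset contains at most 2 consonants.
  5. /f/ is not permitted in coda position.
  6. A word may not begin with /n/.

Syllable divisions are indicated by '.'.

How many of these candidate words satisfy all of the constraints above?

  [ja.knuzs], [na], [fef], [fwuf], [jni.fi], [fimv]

0

[ja.knuzs] — violates constraint 2: syllable 2 coda /zs/ has 2 consonants (> 1) → phonotactically illegal
[na] — violates constraint 6: word begins with /n/ → phonotactically illegal
[fef] — violates constraint 5: syllable 1 coda contains /f/ → phonotactically illegal
[fwuf] — violates constraint 5: syllable 1 coda contains /f/ → phonotactically illegal
[jni.fi] — violates constraint 3: syllable 1 onset /jn/: /j/ (glide, 5) → /n/ (nasal, 3) does not rise → phonotactically illegal
[fimv] — violates constraint 2: syllable 1 coda /mv/ has 2 consonants (> 1) → phonotactically illegal
No form is phonotactically legal → 0.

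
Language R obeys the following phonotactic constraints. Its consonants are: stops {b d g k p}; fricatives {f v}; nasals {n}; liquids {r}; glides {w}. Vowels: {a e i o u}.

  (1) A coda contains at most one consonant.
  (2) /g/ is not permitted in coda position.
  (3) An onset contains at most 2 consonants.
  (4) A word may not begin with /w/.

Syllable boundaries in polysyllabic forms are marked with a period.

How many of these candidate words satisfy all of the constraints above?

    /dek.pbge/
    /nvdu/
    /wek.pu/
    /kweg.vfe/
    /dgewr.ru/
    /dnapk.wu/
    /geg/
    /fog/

/dek.pbge/ — violates constraint 3: syllable 2 onset /pbg/ has 3 consonants (> 2) → phonotactically illegal
/nvdu/ — violates constraint 3: syllable 1 onset /nvd/ has 3 consonants (> 2) → phonotactically illegal
/wek.pu/ — violates constraint 4: word begins with /w/ → phonotactically illegal
/kweg.vfe/ — violates constraint 2: syllable 1 coda contains /g/ → phonotactically illegal
/dgewr.ru/ — violates constraint 1: syllable 1 coda /wr/ has 2 consonants (> 1) → phonotactically illegal
/dnapk.wu/ — violates constraint 1: syllable 1 coda /pk/ has 2 consonants (> 1) → phonotactically illegal
/geg/ — violates constraint 2: syllable 1 coda contains /g/ → phonotactically illegal
/fog/ — violates constraint 2: syllable 1 coda contains /g/ → phonotactically illegal
No form is phonotactically legal → 0.

0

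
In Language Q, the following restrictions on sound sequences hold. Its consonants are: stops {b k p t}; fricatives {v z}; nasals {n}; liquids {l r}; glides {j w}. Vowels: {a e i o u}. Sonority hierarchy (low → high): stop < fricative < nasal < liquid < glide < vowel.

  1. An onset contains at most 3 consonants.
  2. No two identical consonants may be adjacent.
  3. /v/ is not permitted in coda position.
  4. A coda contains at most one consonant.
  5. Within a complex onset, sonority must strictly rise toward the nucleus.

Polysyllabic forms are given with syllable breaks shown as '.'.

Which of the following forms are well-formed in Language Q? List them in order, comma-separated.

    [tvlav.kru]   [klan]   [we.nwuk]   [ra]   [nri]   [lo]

[klan], [we.nwuk], [ra], [nri], [lo]

[tvlav.kru] — violates constraint 3: syllable 1 coda contains /v/ → ill-formed
[klan] — σ1 onset /kl/ (1→4 rises), coda /n/ ok → well-formed
[we.nwuk] — σ1 onset /w/, coda /∅/ ok; σ2 onset /nw/ (3→5 rises), coda /k/ ok → well-formed
[ra] — σ1 onset /r/, coda /∅/ ok → well-formed
[nri] — σ1 onset /nr/ (3→4 rises), coda /∅/ ok → well-formed
[lo] — σ1 onset /l/, coda /∅/ ok → well-formed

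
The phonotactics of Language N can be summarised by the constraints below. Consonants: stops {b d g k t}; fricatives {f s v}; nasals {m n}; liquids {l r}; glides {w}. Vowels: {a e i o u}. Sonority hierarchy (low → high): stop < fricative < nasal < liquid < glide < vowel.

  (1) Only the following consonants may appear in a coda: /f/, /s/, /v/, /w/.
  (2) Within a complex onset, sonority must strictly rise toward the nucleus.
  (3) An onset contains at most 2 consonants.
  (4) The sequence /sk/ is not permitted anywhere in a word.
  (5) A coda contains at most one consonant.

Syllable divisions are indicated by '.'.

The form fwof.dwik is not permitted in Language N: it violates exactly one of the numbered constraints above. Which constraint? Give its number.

1

fwof.dwik: syllable 2 coda contains /k/, which is not a licensed coda consonant.
This is a violation of constraint 1: "Only the following consonants may appear in a coda: /f/, /s/, /v/, /w/."
The remaining constraints (2, 3, 4, 5) are satisfied.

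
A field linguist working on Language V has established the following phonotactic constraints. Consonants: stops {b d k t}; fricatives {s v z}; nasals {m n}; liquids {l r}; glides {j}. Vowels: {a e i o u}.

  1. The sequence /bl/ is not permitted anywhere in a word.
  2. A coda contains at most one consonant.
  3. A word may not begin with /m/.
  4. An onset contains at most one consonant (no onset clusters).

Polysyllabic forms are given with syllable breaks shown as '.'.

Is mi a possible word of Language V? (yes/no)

no

mi — violates constraint 3: word begins with /m/ → ill-formed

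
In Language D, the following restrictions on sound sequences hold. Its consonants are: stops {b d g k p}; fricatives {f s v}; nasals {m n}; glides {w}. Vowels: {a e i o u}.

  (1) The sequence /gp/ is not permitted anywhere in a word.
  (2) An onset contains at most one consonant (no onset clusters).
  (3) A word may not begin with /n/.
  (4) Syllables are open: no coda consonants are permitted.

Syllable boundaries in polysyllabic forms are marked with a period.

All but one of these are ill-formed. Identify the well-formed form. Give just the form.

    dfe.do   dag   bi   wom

dfe.do — violates constraint 2: syllable 1 onset /df/ has 2 consonants (> 1) → ill-formed
dag — violates constraint 4: syllable 1 coda /g/ has 1 consonant (> 0) → ill-formed
bi — σ1 onset /b/, coda /∅/ ok → well-formed
wom — violates constraint 4: syllable 1 coda /m/ has 1 consonant (> 0) → ill-formed

bi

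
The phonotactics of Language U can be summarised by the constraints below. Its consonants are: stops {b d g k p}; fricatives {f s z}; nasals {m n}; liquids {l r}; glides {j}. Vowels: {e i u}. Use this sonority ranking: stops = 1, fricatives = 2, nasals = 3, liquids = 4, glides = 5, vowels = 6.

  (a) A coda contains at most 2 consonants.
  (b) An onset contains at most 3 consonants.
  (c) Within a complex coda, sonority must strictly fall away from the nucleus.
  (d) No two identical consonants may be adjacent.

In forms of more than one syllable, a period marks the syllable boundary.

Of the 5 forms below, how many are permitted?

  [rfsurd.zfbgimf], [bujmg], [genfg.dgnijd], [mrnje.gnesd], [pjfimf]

[rfsurd.zfbgimf] — violates constraint (b): syllable 2 onset /zfbg/ has 4 consonants (> 3) → not permitted
[bujmg] — violates constraint (a): syllable 1 coda /jmg/ has 3 consonants (> 2) → not permitted
[genfg.dgnijd] — violates constraint (a): syllable 1 coda /nfg/ has 3 consonants (> 2) → not permitted
[mrnje.gnesd] — violates constraint (b): syllable 1 onset /mrnj/ has 4 consonants (> 3) → not permitted
[pjfimf] — σ1 onset /pjf/ (3C), coda /mf/ (3→2 falls) ok → permitted
Permitted: [pjfimf] → 1.

1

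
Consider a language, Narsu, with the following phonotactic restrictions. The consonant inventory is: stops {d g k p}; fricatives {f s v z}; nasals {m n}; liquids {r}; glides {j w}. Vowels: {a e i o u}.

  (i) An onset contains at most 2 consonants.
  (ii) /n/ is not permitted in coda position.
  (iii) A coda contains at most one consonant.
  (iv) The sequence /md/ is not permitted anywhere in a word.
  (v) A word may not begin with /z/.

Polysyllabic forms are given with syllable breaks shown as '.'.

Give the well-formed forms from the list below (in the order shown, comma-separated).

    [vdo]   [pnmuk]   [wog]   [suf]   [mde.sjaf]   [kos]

[vdo] — σ1 onset /vd/ (2C), coda /∅/ ok → well-formed
[pnmuk] — violates constraint (i): syllable 1 onset /pnm/ has 3 consonants (> 2) → ill-formed
[wog] — σ1 onset /w/, coda /g/ ok → well-formed
[suf] — σ1 onset /s/, coda /f/ ok → well-formed
[mde.sjaf] — violates constraint (iv): contains banned sequence /md/ → ill-formed
[kos] — σ1 onset /k/, coda /s/ ok → well-formed

[vdo], [wog], [suf], [kos]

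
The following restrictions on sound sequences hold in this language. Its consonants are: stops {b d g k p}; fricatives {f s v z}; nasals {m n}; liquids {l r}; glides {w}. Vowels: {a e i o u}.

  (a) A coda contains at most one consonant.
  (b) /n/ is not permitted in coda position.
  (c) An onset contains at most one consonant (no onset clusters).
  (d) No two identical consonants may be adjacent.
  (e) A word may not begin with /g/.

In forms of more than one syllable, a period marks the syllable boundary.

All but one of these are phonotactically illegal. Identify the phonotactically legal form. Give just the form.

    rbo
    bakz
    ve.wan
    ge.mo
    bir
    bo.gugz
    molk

bir

rbo — violates constraint (c): syllable 1 onset /rb/ has 2 consonants (> 1) → phonotactically illegal
bakz — violates constraint (a): syllable 1 coda /kz/ has 2 consonants (> 1) → phonotactically illegal
ve.wan — violates constraint (b): syllable 2 coda contains /n/ → phonotactically illegal
ge.mo — violates constraint (e): word begins with /g/ → phonotactically illegal
bir — σ1 onset /b/, coda /r/ ok → phonotactically legal
bo.gugz — violates constraint (a): syllable 2 coda /gz/ has 2 consonants (> 1) → phonotactically illegal
molk — violates constraint (a): syllable 1 coda /lk/ has 2 consonants (> 1) → phonotactically illegal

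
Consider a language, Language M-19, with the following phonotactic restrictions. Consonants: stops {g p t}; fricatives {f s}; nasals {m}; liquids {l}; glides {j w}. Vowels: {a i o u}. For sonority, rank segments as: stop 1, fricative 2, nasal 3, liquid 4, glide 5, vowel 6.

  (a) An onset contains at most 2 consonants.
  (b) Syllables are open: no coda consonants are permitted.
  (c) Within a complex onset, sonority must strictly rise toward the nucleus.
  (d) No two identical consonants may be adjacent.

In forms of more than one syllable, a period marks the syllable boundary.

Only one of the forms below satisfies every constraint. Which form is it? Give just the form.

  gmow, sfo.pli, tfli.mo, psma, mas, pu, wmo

gmow — violates constraint (b): syllable 1 coda /w/ has 1 consonant (> 0) → phonotactically illegal
sfo.pli — violates constraint (c): syllable 1 onset /sf/: /s/ (fricative, 2) → /f/ (fricative, 2) does not rise → phonotactically illegal
tfli.mo — violates constraint (a): syllable 1 onset /tfl/ has 3 consonants (> 2) → phonotactically illegal
psma — violates constraint (a): syllable 1 onset /psm/ has 3 consonants (> 2) → phonotactically illegal
mas — violates constraint (b): syllable 1 coda /s/ has 1 consonant (> 0) → phonotactically illegal
pu — σ1 onset /p/, coda /∅/ ok → phonotactically legal
wmo — violates constraint (c): syllable 1 onset /wm/: /w/ (glide, 5) → /m/ (nasal, 3) does not rise → phonotactically illegal

pu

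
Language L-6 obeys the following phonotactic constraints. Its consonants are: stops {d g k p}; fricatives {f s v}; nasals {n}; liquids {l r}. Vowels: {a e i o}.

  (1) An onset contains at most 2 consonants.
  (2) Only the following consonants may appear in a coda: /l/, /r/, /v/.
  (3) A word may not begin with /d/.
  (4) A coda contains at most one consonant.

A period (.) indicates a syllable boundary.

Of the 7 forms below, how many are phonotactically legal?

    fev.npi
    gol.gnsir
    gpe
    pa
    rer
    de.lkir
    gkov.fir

5

fev.npi — σ1 onset /f/, coda /v/ ok; σ2 onset /np/ (2C), coda /∅/ ok → phonotactically legal
gol.gnsir — violates constraint 1: syllable 2 onset /gns/ has 3 consonants (> 2) → phonotactically illegal
gpe — σ1 onset /gp/ (2C), coda /∅/ ok → phonotactically legal
pa — σ1 onset /p/, coda /∅/ ok → phonotactically legal
rer — σ1 onset /r/, coda /r/ ok → phonotactically legal
de.lkir — violates constraint 3: word begins with /d/ → phonotactically illegal
gkov.fir — σ1 onset /gk/ (2C), coda /v/ ok; σ2 onset /f/, coda /r/ ok → phonotactically legal
Phonotactically legal: fev.npi, gpe, pa, rer, gkov.fir → 5.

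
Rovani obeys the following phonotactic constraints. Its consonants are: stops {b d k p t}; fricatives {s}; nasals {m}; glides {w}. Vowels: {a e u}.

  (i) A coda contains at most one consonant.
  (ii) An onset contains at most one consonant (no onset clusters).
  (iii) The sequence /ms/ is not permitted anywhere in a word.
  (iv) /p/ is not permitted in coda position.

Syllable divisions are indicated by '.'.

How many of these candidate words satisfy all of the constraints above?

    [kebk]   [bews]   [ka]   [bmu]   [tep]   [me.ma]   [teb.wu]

3

[kebk] — violates constraint (i): syllable 1 coda /bk/ has 2 consonants (> 1) → ill-formed
[bews] — violates constraint (i): syllable 1 coda /ws/ has 2 consonants (> 1) → ill-formed
[ka] — σ1 onset /k/, coda /∅/ ok → well-formed
[bmu] — violates constraint (ii): syllable 1 onset /bm/ has 2 consonants (> 1) → ill-formed
[tep] — violates constraint (iv): syllable 1 coda contains /p/ → ill-formed
[me.ma] — σ1 onset /m/, coda /∅/ ok; σ2 onset /m/, coda /∅/ ok → well-formed
[teb.wu] — σ1 onset /t/, coda /b/ ok; σ2 onset /w/, coda /∅/ ok → well-formed
Well-formed: [ka], [me.ma], [teb.wu] → 3.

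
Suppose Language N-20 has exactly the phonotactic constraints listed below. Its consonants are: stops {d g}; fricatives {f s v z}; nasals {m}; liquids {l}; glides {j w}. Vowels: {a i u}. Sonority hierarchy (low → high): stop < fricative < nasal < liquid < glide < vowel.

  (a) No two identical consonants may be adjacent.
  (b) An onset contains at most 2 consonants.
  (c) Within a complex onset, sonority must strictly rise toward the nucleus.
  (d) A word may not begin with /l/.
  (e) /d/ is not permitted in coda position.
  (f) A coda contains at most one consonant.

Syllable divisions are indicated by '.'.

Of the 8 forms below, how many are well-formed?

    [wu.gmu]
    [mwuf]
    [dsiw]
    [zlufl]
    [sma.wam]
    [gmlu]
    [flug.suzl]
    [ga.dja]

[wu.gmu] — σ1 onset /w/, coda /∅/ ok; σ2 onset /gm/ (1→3 rises), coda /∅/ ok → well-formed
[mwuf] — σ1 onset /mw/ (3→5 rises), coda /f/ ok → well-formed
[dsiw] — σ1 onset /ds/ (1→2 rises), coda /w/ ok → well-formed
[zlufl] — violates constraint (f): syllable 1 coda /fl/ has 2 consonants (> 1) → ill-formed
[sma.wam] — σ1 onset /sm/ (2→3 rises), coda /∅/ ok; σ2 onset /w/, coda /m/ ok → well-formed
[gmlu] — violates constraint (b): syllable 1 onset /gml/ has 3 consonants (> 2) → ill-formed
[flug.suzl] — violates constraint (f): syllable 2 coda /zl/ has 2 consonants (> 1) → ill-formed
[ga.dja] — σ1 onset /g/, coda /∅/ ok; σ2 onset /dj/ (1→5 rises), coda /∅/ ok → well-formed
Well-formed: [wu.gmu], [mwuf], [dsiw], [sma.wam], [ga.dja] → 5.

5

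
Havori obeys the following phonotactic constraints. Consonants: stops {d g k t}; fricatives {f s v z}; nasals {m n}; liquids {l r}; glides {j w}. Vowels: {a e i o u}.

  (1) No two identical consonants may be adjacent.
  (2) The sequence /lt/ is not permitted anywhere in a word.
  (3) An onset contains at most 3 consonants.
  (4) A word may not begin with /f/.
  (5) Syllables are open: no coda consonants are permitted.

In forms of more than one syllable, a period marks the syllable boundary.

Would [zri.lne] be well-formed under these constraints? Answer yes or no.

[zri.lne] — σ1 onset /zr/ (2C), coda /∅/ ok; σ2 onset /ln/ (2C), coda /∅/ ok → well-formed

yes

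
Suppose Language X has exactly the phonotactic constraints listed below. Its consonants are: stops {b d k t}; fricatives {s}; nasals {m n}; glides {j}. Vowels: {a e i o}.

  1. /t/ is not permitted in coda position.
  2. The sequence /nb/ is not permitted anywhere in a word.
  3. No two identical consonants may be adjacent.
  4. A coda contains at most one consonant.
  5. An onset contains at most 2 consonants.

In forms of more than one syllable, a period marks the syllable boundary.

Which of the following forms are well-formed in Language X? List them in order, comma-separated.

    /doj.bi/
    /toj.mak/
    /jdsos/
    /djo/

/doj.bi/, /toj.mak/, /djo/

/doj.bi/ — σ1 onset /d/, coda /j/ ok; σ2 onset /b/, coda /∅/ ok → well-formed
/toj.mak/ — σ1 onset /t/, coda /j/ ok; σ2 onset /m/, coda /k/ ok → well-formed
/jdsos/ — violates constraint 5: syllable 1 onset /jds/ has 3 consonants (> 2) → ill-formed
/djo/ — σ1 onset /dj/ (2C), coda /∅/ ok → well-formed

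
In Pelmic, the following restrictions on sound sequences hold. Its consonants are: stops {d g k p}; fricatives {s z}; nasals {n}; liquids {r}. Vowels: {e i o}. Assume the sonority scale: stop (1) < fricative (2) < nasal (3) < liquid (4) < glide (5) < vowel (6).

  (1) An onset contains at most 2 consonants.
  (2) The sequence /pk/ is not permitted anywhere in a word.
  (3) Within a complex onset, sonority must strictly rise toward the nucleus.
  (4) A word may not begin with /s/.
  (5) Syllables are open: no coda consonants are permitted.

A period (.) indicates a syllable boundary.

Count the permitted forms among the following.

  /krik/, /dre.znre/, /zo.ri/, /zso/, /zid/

1

/krik/ — violates constraint 5: syllable 1 coda /k/ has 1 consonant (> 0) → not permitted
/dre.znre/ — violates constraint 1: syllable 2 onset /znr/ has 3 consonants (> 2) → not permitted
/zo.ri/ — σ1 onset /z/, coda /∅/ ok; σ2 onset /r/, coda /∅/ ok → permitted
/zso/ — violates constraint 3: syllable 1 onset /zs/: /z/ (fricative, 2) → /s/ (fricative, 2) does not rise → not permitted
/zid/ — violates constraint 5: syllable 1 coda /d/ has 1 consonant (> 0) → not permitted
Permitted: /zo.ri/ → 1.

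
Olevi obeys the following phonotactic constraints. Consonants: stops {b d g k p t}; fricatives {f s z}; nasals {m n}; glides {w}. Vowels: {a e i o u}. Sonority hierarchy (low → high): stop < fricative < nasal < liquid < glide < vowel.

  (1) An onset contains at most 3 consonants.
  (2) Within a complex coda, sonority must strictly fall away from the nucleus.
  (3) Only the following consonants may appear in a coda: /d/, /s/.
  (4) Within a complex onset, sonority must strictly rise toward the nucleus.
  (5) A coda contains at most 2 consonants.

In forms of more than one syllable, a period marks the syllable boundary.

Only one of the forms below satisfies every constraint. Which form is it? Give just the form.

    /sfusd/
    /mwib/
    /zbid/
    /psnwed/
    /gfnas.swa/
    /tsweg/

/sfusd/ — violates constraint 4: syllable 1 onset /sf/: /s/ (fricative, 2) → /f/ (fricative, 2) does not rise → illicit
/mwib/ — violates constraint 3: syllable 1 coda contains /b/, which is not a licensed coda consonant → illicit
/zbid/ — violates constraint 4: syllable 1 onset /zb/: /z/ (fricative, 2) → /b/ (stop, 1) does not rise → illicit
/psnwed/ — violates constraint 1: syllable 1 onset /psnw/ has 4 consonants (> 3) → illicit
/gfnas.swa/ — σ1 onset /gfn/ (1→2→3 rises), coda /s/ ok; σ2 onset /sw/ (2→5 rises), coda /∅/ ok → licit
/tsweg/ — violates constraint 3: syllable 1 coda contains /g/, which is not a licensed coda consonant → illicit

/gfnas.swa/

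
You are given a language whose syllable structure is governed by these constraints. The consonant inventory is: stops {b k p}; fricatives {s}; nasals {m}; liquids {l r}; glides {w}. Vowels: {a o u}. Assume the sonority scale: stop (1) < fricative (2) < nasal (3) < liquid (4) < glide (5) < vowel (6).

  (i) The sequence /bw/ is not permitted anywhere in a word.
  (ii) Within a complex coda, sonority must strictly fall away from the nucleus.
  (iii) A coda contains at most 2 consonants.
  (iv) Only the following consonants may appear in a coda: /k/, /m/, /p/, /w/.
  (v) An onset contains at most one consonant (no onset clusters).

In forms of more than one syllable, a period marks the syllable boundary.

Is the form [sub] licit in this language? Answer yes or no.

no

[sub] — violates constraint (iv): syllable 1 coda contains /b/, which is not a licensed coda consonant → illicit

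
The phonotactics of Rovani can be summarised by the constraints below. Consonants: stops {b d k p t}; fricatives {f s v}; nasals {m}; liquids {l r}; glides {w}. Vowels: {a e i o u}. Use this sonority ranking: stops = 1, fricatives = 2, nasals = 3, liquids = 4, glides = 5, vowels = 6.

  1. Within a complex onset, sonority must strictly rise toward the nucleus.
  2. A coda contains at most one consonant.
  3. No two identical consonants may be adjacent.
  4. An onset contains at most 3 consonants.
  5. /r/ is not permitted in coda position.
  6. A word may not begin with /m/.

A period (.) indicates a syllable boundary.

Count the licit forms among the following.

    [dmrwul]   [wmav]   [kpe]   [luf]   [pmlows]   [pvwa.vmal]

[dmrwul] — violates constraint 4: syllable 1 onset /dmrw/ has 4 consonants (> 3) → illicit
[wmav] — violates constraint 1: syllable 1 onset /wm/: /w/ (glide, 5) → /m/ (nasal, 3) does not rise → illicit
[kpe] — violates constraint 1: syllable 1 onset /kp/: /k/ (stop, 1) → /p/ (stop, 1) does not rise → illicit
[luf] — σ1 onset /l/, coda /f/ ok → licit
[pmlows] — violates constraint 2: syllable 1 coda /ws/ has 2 consonants (> 1) → illicit
[pvwa.vmal] — σ1 onset /pvw/ (1→2→5 rises), coda /∅/ ok; σ2 onset /vm/ (2→3 rises), coda /l/ ok → licit
Licit: [luf], [pvwa.vmal] → 2.

2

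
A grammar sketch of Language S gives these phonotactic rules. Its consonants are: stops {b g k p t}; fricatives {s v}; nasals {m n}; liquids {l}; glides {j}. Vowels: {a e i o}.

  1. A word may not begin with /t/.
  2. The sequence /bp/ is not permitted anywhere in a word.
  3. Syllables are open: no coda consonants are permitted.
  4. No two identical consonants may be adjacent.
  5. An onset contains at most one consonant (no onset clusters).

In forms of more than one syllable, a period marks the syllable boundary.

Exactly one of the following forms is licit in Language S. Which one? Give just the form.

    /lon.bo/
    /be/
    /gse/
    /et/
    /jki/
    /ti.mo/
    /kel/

/lon.bo/ — violates constraint 3: syllable 1 coda /n/ has 1 consonant (> 0) → illicit
/be/ — σ1 onset /b/, coda /∅/ ok → licit
/gse/ — violates constraint 5: syllable 1 onset /gs/ has 2 consonants (> 1) → illicit
/et/ — violates constraint 3: syllable 1 coda /t/ has 1 consonant (> 0) → illicit
/jki/ — violates constraint 5: syllable 1 onset /jk/ has 2 consonants (> 1) → illicit
/ti.mo/ — violates constraint 1: word begins with /t/ → illicit
/kel/ — violates constraint 3: syllable 1 coda /l/ has 1 consonant (> 0) → illicit

/be/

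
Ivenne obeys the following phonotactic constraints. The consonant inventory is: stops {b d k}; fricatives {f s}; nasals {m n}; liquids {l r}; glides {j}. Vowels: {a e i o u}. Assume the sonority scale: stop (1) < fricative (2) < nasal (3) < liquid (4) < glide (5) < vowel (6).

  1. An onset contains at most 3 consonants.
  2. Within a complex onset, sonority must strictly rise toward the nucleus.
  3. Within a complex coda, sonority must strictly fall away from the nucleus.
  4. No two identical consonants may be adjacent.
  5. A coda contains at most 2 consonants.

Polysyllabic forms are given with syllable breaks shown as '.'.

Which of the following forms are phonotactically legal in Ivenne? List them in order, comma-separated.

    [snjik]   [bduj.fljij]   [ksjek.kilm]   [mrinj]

[snjik] — σ1 onset /snj/ (2→3→5 rises), coda /k/ ok → phonotactically legal
[bduj.fljij] — violates constraint 2: syllable 1 onset /bd/: /b/ (stop, 1) → /d/ (stop, 1) does not rise → phonotactically illegal
[ksjek.kilm] — violates constraint 4: adjacent identical consonants /kk/ → phonotactically illegal
[mrinj] — violates constraint 3: syllable 1 coda /nj/: /n/ (nasal, 3) → /j/ (glide, 5) does not fall → phonotactically illegal

[snjik]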